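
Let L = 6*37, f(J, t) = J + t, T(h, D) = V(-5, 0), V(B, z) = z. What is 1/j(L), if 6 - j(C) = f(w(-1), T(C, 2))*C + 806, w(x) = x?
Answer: -1/578 ≈ -0.0017301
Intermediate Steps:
T(h, D) = 0
L = 222
j(C) = -800 + C (j(C) = 6 - ((-1 + 0)*C + 806) = 6 - (-C + 806) = 6 - (806 - C) = 6 + (-806 + C) = -800 + C)
1/j(L) = 1/(-800 + 222) = 1/(-578) = -1/578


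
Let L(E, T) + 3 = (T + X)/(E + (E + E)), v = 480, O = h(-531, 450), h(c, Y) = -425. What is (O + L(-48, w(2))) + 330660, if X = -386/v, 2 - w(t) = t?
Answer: 11412818113/34560 ≈ 3.3023e+5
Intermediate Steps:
O = -425
w(t) = 2 - t
X = -193/240 (X = -386/480 = -386*1/480 = -193/240 ≈ -0.80417)
L(E, T) = -3 + (-193/240 + T)/(3*E) (L(E, T) = -3 + (T - 193/240)/(E + (E + E)) = -3 + (-193/240 + T)/(E + 2*E) = -3 + (-193/240 + T)/((3*E)) = -3 + (-193/240 + T)*(1/(3*E)) = -3 + (-193/240 + T)/(3*E))
(O + L(-48, w(2))) + 330660 = (-425 + (1/720)*(-193 - 2160*(-48) + 240*(2 - 1*2))/(-48)) + 330660 = (-425 + (1/720)*(-1/48)*(-193 + 103680 + 240*(2 - 2))) + 330660 = (-425 + (1/720)*(-1/48)*(-193 + 103680 + 240*0)) + 330660 = (-425 + (1/720)*(-1/48)*(-193 + 103680 + 0)) + 330660 = (-425 + (1/720)*(-1/48)*103487) + 330660 = (-425 - 103487/34560) + 330660 = -14791487/34560 + 330660 = 11412818113/34560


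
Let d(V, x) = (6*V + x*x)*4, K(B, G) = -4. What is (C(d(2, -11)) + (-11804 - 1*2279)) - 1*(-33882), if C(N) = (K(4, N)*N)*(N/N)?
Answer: 17671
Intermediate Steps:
d(V, x) = 4*x² + 24*V (d(V, x) = (6*V + x²)*4 = (x² + 6*V)*4 = 4*x² + 24*V)
C(N) = -4*N (C(N) = (-4*N)*(N/N) = -4*N*1 = -4*N)
(C(d(2, -11)) + (-11804 - 1*2279)) - 1*(-33882) = (-4*(4*(-11)² + 24*2) + (-11804 - 1*2279)) - 1*(-33882) = (-4*(4*121 + 48) + (-11804 - 2279)) + 33882 = (-4*(484 + 48) - 14083) + 33882 = (-4*532 - 14083) + 33882 = (-2128 - 14083) + 33882 = -16211 + 33882 = 17671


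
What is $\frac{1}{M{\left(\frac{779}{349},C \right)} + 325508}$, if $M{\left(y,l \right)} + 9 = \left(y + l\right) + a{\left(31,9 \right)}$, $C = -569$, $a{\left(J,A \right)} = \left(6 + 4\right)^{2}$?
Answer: $\frac{349}{113436249} \approx 3.0766 \cdot 10^{-6}$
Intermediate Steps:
$a{\left(J,A \right)} = 100$ ($a{\left(J,A \right)} = 10^{2} = 100$)
$M{\left(y,l \right)} = 91 + l + y$ ($M{\left(y,l \right)} = -9 + \left(\left(y + l\right) + 100\right) = -9 + \left(\left(l + y\right) + 100\right) = -9 + \left(100 + l + y\right) = 91 + l + y$)
$\frac{1}{M{\left(\frac{779}{349},C \right)} + 325508} = \frac{1}{\left(91 - 569 + \frac{779}{349}\right) + 325508} = \frac{1}{- \frac{166043}{349} + 325508} = \frac{1}{\frac{113436249}{349}} = \frac{349}{113436249}$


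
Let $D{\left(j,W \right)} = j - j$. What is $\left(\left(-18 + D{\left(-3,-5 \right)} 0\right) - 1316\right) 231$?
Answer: $-308154$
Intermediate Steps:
$D{\left(j,W \right)} = 0$
$\left(\left(-18 + D{\left(-3,-5 \right)} 0\right) - 1316\right) 231 = \left(\left(-18 + 0 \cdot 0\right) - 1316\right) 231 = \left(\left(-18 + 0\right) - 1316\right) 231 = \left(-18 - 1316\right) 231 = \left(-1334\right) 231 = -308154$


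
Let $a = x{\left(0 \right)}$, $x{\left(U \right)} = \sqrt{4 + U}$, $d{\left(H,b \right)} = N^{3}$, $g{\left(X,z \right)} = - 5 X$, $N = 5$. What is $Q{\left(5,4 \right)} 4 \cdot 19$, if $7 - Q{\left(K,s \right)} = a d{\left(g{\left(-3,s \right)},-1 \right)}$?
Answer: $-18468$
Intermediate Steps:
$d{\left(H,b \right)} = 125$ ($d{\left(H,b \right)} = 5^{3} = 125$)
$a = 2$ ($a = \sqrt{4 + 0} = \sqrt{4} = 2$)
$Q{\left(K,s \right)} = -243$ ($Q{\left(K,s \right)} = 7 - 2 \cdot 125 = 7 - 250 = -243$)
$Q{\left(5,4 \right)} 4 \cdot 19 = \left(-243\right) 4 \cdot 19 = \left(-972\right) 19 = -18468$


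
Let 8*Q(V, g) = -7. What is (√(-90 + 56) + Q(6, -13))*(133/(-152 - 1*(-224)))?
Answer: -931/576 + 133*I*√34/72 ≈ -1.6163 + 10.771*I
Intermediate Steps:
Q(V, g) = -7/8 (Q(V, g) = (⅛)*(-7) = -7/8)
(√(-90 + 56) + Q(6, -13))*(133/(-152 - 1*(-224))) = (√(-90 + 56) - 7/8)*(133/(-152 - 1*(-224))) = (√(-34) - 7/8)*(133/(-152 + 224)) = (I*√34 - 7/8)*(133/72) = (-7/8 + I*√34)*(133*(1/72)) = (-7/8 + I*√34)*(133/72) = -931/576 + 133*I*√34/72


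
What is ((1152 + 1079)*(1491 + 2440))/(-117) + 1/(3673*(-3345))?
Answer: -35916863969134/479161215 ≈ -74958.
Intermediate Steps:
((1152 + 1079)*(1491 + 2440))/(-117) + 1/(3673*(-3345)) = (2231*3931)*(-1/117) + (1/3673)*(-1/3345) = 8770061*(-1/117) - 1/12286185 = -8770061/117 - 1/12286185 = -35916863969134/479161215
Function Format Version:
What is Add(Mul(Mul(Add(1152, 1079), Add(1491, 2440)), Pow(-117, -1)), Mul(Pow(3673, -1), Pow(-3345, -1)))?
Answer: Rational(-35916863969134, 479161215) ≈ -74958.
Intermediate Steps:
Add(Mul(Mul(Add(1152, 1079), Add(1491, 2440)), Pow(-117, -1)), Mul(Pow(3673, -1), Pow(-3345, -1))) = Add(Mul(Mul(2231, 3931), Rational(-1, 117)), Mul(Rational(1, 3673), Rational(-1, 3345))) = Add(Mul(8770061, Rational(-1, 117)), Rational(-1, 12286185)) = Add(Rational(-8770061, 117), Rational(-1, 12286185)) = Rational(-35916863969134, 479161215)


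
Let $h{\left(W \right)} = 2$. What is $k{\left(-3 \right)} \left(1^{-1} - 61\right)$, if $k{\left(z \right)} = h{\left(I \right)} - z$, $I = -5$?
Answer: $-300$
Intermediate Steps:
$k{\left(z \right)} = 2 - z$
$k{\left(-3 \right)} \left(1^{-1} - 61\right) = \left(2 - -3\right) \left(1^{-1} - 61\right) = \left(2 + 3\right) \left(1 - 61\right) = 5 \left(-60\right) = -300$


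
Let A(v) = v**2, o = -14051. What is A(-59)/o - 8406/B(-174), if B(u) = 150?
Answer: -19772476/351275 ≈ -56.288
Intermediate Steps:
A(-59)/o - 8406/B(-174) = (-59)**2/(-14051) - 8406/150 = 3481*(-1/14051) - 8406*1/150 = -3481/14051 - 1401/25 = -19772476/351275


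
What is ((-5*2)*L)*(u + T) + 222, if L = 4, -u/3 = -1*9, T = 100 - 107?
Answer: -578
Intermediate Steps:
T = -7
u = 27 (u = -(-3)*9 = -3*(-9) = 27)
((-5*2)*L)*(u + T) + 222 = (-5*2*4)*(27 - 7) + 222 = -10*4*20 + 222 = -40*20 + 222 = -800 + 222 = -578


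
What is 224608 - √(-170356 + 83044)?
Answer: 224608 - 4*I*√5457 ≈ 2.2461e+5 - 295.49*I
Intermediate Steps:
224608 - √(-170356 + 83044) = 224608 - √(-87312) = 224608 - 4*I*√5457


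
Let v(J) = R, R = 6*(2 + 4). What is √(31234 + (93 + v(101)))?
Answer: √31363 ≈ 177.10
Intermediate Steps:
R = 36 (R = 6*6 = 36)
v(J) = 36
√(31234 + (93 + v(101))) = √(31234 + (93 + 36)) = √(31234 + 129) = √31363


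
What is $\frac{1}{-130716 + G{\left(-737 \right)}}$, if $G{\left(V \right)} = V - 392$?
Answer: $- \frac{1}{131845} \approx -7.5847 \cdot 10^{-6}$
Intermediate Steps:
$G{\left(V \right)} = -392 + V$ ($G{\left(V \right)} = V - 392 = -392 + V$)
$\frac{1}{-130716 + G{\left(-737 \right)}} = \frac{1}{-130716 - 1129} = \frac{1}{-131845} = - \frac{1}{131845}$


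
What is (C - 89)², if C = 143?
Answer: 2916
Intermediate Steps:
(C - 89)² = (143 - 89)² = 54² = 2916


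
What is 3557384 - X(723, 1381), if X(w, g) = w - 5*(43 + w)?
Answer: 3560491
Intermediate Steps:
X(w, g) = -215 - 4*w (X(w, g) = w + (-215 - 5*w) = -215 - 4*w)
3557384 - X(723, 1381) = 3557384 - (-215 - 4*723) = 3557384 - (-215 - 2892) = 3557384 - 1*(-3107) = 3557384 + 3107 = 3560491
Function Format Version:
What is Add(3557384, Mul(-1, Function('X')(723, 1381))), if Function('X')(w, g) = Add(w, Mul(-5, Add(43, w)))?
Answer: 3560491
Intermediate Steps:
Function('X')(w, g) = Add(-215, Mul(-4, w)) (Function('X')(w, g) = Add(w, Add(-215, Mul(-5, w))) = Add(-215, Mul(-4, w)))
Add(3557384, Mul(-1, Function('X')(723, 1381))) = Add(3557384, Mul(-1, Add(-215, Mul(-4, 723)))) = Add(3557384, Mul(-1, Add(-215, -2892))) = Add(3557384, Mul(-1, -3107)) = Add(3557384, 3107) = 3560491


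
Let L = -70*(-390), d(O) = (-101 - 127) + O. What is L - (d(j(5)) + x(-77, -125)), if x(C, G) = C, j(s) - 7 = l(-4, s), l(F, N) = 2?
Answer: 27596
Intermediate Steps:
j(s) = 9 (j(s) = 7 + 2 = 9)
d(O) = -228 + O
L = 27300
L - (d(j(5)) + x(-77, -125)) = 27300 - ((-228 + 9) - 77) = 27300 - (-219 - 77) = 27300 - 1*(-296) = 27300 + 296 = 27596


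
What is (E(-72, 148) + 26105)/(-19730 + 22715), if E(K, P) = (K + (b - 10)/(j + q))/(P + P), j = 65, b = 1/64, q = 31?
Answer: 15824912171/1809530880 ≈ 8.7453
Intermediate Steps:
b = 1/64 ≈ 0.015625
E(K, P) = (-213/2048 + K)/(2*P) (E(K, P) = (K + (1/64 - 10)/(65 + 31))/(P + P) = (K - 639/64/96)/((2*P)) = (K - 639/64*1/96)*(1/(2*P)) = (K - 213/2048)*(1/(2*P)) = (-213/2048 + K)*(1/(2*P)) = (-213/2048 + K)/(2*P))
(E(-72, 148) + 26105)/(-19730 + 22715) = ((1/4096)*(-213 + 2048*(-72))/148 + 26105)/(-19730 + 22715) = ((1/4096)*(1/148)*(-213 - 147456) + 26105)/2985 = ((1/4096)*(1/148)*(-147669) + 26105)*(1/2985) = (-147669/606208 + 26105)*(1/2985) = (15824912171/606208)*(1/2985) = 15824912171/1809530880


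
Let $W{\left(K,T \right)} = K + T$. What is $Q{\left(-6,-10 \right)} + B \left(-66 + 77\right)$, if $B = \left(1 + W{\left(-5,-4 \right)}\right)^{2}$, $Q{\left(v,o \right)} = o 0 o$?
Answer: $704$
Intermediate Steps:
$Q{\left(v,o \right)} = 0$ ($Q{\left(v,o \right)} = 0 o = 0$)
$B = 64$ ($B = \left(1 - 9\right)^{2} = \left(-8\right)^{2} = 64$)
$Q{\left(-6,-10 \right)} + B \left(-66 + 77\right) = 0 + 64 \left(-66 + 77\right) = 0 + 64 \cdot 11 = 0 + 704 = 704$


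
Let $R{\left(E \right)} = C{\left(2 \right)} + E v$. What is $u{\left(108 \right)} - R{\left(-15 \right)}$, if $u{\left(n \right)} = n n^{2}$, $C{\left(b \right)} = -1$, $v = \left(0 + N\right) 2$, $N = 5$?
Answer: $1259863$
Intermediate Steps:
$v = 10$ ($v = \left(0 + 5\right) 2 = 5 \cdot 2 = 10$)
$u{\left(n \right)} = n^{3}$
$R{\left(E \right)} = -1 + 10 E$ ($R{\left(E \right)} = -1 + E 10 = -1 + 10 E$)
$u{\left(108 \right)} - R{\left(-15 \right)} = 108^{3} - \left(-1 + 10 \left(-15\right)\right) = 1259712 - \left(-1 - 150\right) = 1259712 - -151 = 1259712 + 151 = 1259863$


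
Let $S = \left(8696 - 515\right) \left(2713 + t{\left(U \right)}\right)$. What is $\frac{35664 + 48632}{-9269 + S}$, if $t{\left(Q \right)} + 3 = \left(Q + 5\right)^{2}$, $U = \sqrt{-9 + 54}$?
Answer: $\frac{1916377761656}{516529529931421} - \frac{20688767280 \sqrt{5}}{516529529931421} \approx 0.0036205$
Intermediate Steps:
$U = 3 \sqrt{5}$ ($U = \sqrt{45} = 3 \sqrt{5} \approx 6.7082$)
$t{\left(Q \right)} = -3 + \left(5 + Q\right)^{2}$ ($t{\left(Q \right)} = -3 + \left(Q + 5\right)^{2} = -3 + \left(5 + Q\right)^{2}$)
$S = 22170510 + 8181 \left(5 + 3 \sqrt{5}\right)^{2}$ ($S = \left(8696 - 515\right) \left(2713 - \left(3 - \left(5 + 3 \sqrt{5}\right)^{2}\right)\right) = 8181 \left(2710 + \left(5 + 3 \sqrt{5}\right)^{2}\right) = 22170510 + 8181 \left(5 + 3 \sqrt{5}\right)^{2} \approx 2.3292 \cdot 10^{7}$)
$\frac{35664 + 48632}{-9269 + S} = \frac{35664 + 48632}{-9269 + \left(22743180 + 245430 \sqrt{5}\right)} = \frac{84296}{22733911 + 245430 \sqrt{5}}$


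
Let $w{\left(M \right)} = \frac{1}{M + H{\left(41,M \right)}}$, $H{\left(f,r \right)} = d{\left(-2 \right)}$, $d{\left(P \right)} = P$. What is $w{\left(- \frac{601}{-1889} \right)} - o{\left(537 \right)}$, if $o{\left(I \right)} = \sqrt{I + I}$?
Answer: $- \frac{1889}{3177} - \sqrt{1074} \approx -33.367$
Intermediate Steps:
$H{\left(f,r \right)} = -2$
$o{\left(I \right)} = \sqrt{2} \sqrt{I}$ ($o{\left(I \right)} = \sqrt{2 I} = \sqrt{2} \sqrt{I}$)
$w{\left(M \right)} = \frac{1}{-2 + M}$ ($w{\left(M \right)} = \frac{1}{M - 2} = \frac{1}{-2 + M}$)
$w{\left(- \frac{601}{-1889} \right)} - o{\left(537 \right)} = \frac{1}{-2 - \frac{601}{-1889}} - \sqrt{2} \sqrt{537} = \frac{1}{-2 - - \frac{601}{1889}} - \sqrt{1074} = \frac{1}{-2 + \frac{601}{1889}} - \sqrt{1074} = \frac{1}{- \frac{3177}{1889}} - \sqrt{1074} = - \frac{1889}{3177} - \sqrt{1074}$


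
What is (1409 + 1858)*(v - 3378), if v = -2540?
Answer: -19334106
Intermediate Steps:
(1409 + 1858)*(v - 3378) = (1409 + 1858)*(-2540 - 3378) = 3267*(-5918) = -19334106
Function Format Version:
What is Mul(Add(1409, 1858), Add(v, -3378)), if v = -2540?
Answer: -19334106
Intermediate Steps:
Mul(Add(1409, 1858), Add(v, -3378)) = Mul(Add(1409, 1858), Add(-2540, -3378)) = Mul(3267, -5918) = -19334106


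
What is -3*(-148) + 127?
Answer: 571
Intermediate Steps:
-3*(-148) + 127 = 444 + 127 = 571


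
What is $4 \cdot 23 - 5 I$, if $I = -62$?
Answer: $402$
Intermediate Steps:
$4 \cdot 23 - 5 I = 4 \cdot 23 - -310 = 92 + 310 = 402$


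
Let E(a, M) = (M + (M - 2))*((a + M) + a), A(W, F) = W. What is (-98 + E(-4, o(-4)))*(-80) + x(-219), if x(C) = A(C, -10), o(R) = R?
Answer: -1979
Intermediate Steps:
x(C) = C
E(a, M) = (-2 + 2*M)*(M + 2*a) (E(a, M) = (M + (-2 + M))*((M + a) + a) = (-2 + 2*M)*(M + 2*a))
(-98 + E(-4, o(-4)))*(-80) + x(-219) = (-98 + (-4*(-4) - 2*(-4) + 2*(-4)² + 4*(-4)*(-4)))*(-80) - 219 = (-98 + (16 + 8 + 2*16 + 64))*(-80) - 219 = (-98 + (16 + 8 + 32 + 64))*(-80) - 219 = (-98 + 120)*(-80) - 219 = 22*(-80) - 219 = -1760 - 219 = -1979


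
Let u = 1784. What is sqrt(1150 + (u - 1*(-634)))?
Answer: 4*sqrt(223) ≈ 59.733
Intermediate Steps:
sqrt(1150 + (u - 1*(-634))) = sqrt(1150 + (1784 - 1*(-634))) = sqrt(1150 + (1784 + 634)) = sqrt(1150 + 2418) = sqrt(3568) = 4*sqrt(223)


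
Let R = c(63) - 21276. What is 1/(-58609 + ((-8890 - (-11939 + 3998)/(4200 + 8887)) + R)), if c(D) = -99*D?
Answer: -13087/1243414103 ≈ -1.0525e-5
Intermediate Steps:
R = -27513 (R = -99*63 - 21276 = -6237 - 21276 = -27513)
1/(-58609 + ((-8890 - (-11939 + 3998)/(4200 + 8887)) + R)) = 1/(-58609 + ((-8890 - (-11939 + 3998)/(4200 + 8887)) - 27513)) = 1/(-58609 + ((-8890 - (-7941)/13087) - 27513)) = 1/(-58609 + ((-8890 - 1*(-7941/13087)) - 27513)) = 1/(-58609 + ((-8890 + 7941/13087) - 27513)) = 1/(-58609 + (-116335489/13087 - 27513)) = 1/(-58609 - 476398120/13087) = 1/(-1243414103/13087) = -13087/1243414103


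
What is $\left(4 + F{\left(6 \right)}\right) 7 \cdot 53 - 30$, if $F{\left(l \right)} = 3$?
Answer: $2567$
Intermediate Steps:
$\left(4 + F{\left(6 \right)}\right) 7 \cdot 53 - 30 = \left(4 + 3\right) 7 \cdot 53 - 30 = 7 \cdot 7 \cdot 53 - 30 = 49 \cdot 53 - 30 = 2597 - 30 = 2567$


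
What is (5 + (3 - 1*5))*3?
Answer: 9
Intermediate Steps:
(5 + (3 - 1*5))*3 = (5 + (3 - 5))*3 = (5 - 2)*3 = 3*3 = 9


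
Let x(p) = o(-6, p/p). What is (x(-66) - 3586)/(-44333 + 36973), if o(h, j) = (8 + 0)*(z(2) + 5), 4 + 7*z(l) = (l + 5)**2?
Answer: 12231/25760 ≈ 0.47481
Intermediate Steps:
z(l) = -4/7 + (5 + l)**2/7 (z(l) = -4/7 + (l + 5)**2/7 = -4/7 + (5 + l)**2/7)
o(h, j) = 640/7 (o(h, j) = (8 + 0)*((-4/7 + (5 + 2)**2/7) + 5) = 8*((-4/7 + (1/7)*7**2) + 5) = 8*((-4/7 + (1/7)*49) + 5) = 8*((-4/7 + 7) + 5) = 8*(45/7 + 5) = 8*(80/7) = 640/7)
x(p) = 640/7
(x(-66) - 3586)/(-44333 + 36973) = (640/7 - 3586)/(-44333 + 36973) = -24462/7/(-7360) = -24462/7*(-1/7360) = 12231/25760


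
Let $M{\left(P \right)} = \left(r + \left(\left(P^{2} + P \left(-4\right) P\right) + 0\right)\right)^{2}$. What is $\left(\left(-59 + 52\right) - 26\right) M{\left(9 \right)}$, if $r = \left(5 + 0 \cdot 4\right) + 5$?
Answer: $-1791537$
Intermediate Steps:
$r = 10$ ($r = \left(5 + 0\right) + 5 = 5 + 5 = 10$)
$M{\left(P \right)} = \left(10 - 3 P^{2}\right)^{2}$ ($M{\left(P \right)} = \left(10 + \left(\left(P^{2} + P \left(-4\right) P\right) + 0\right)\right)^{2} = \left(10 + \left(\left(P^{2} + - 4 P P\right) + 0\right)\right)^{2} = \left(10 + \left(\left(P^{2} - 4 P^{2}\right) + 0\right)\right)^{2} = \left(10 + \left(- 3 P^{2} + 0\right)\right)^{2} = \left(10 - 3 P^{2}\right)^{2}$)
$\left(\left(-59 + 52\right) - 26\right) M{\left(9 \right)} = \left(\left(-59 + 52\right) - 26\right) \left(-10 + 3 \cdot 9^{2}\right)^{2} = \left(-7 - 26\right) \left(-10 + 3 \cdot 81\right)^{2} = - 33 \left(-10 + 243\right)^{2} = - 33 \cdot 233^{2} = \left(-33\right) 54289 = -1791537$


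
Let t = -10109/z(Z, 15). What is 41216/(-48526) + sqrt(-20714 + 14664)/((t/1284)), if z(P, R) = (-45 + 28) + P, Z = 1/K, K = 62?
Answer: -20608/24263 + 3380130*I*sqrt(2)/28489 ≈ -0.84936 + 167.79*I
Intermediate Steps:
Z = 1/62 ≈ 0.016129
z(P, R) = -17 + P
t = 626758/1053 (t = -10109/(-17 + 1/62) = -10109/(-1053/62) = -10109*(-62/1053) = 626758/1053 ≈ 595.21)
41216/(-48526) + sqrt(-20714 + 14664)/((t/1284)) = 41216/(-48526) + sqrt(-20714 + 14664)/(((626758/1053)/1284)) = 41216*(-1/48526) + sqrt(-6050)/(((626758/1053)*(1/1284))) = -20608/24263 + (55*I*sqrt(2))/(313379/676026) = -20608/24263 + (55*I*sqrt(2))*(676026/313379) = -20608/24263 + 3380130*I*sqrt(2)/28489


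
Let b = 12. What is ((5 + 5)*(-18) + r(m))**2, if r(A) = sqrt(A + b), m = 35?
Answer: (-180 + sqrt(47))**2 ≈ 29979.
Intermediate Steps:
r(A) = sqrt(12 + A) (r(A) = sqrt(A + 12) = sqrt(12 + A))
((5 + 5)*(-18) + r(m))**2 = ((5 + 5)*(-18) + sqrt(12 + 35))**2 = (10*(-18) + sqrt(47))**2 = (-180 + sqrt(47))**2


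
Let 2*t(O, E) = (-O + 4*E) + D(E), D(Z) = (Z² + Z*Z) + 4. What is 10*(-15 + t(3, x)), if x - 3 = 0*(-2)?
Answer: 5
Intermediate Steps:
D(Z) = 4 + 2*Z² (D(Z) = (Z² + Z²) + 4 = 2*Z² + 4 = 4 + 2*Z²)
x = 3 (x = 3 + 0*(-2) = 3 + 0 = 3)
t(O, E) = 2 + E² + 2*E - O/2 (t(O, E) = ((-O + 4*E) + (4 + 2*E²))/2 = (4 - O + 2*E² + 4*E)/2 = 2 + E² + 2*E - O/2)
10*(-15 + t(3, x)) = 10*(-15 + (2 + 3² + 2*3 - ½*3)) = 10*(-15 + (2 + 9 + 6 - 3/2)) = 10*(-15 + 31/2) = 10*(½) = 5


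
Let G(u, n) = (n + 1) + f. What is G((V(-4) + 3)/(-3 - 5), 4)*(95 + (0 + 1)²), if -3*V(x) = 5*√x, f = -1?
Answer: 384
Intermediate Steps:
V(x) = -5*√x/3
G(u, n) = n (G(u, n) = (n + 1) - 1 = (1 + n) - 1 = n)
G((V(-4) + 3)/(-3 - 5), 4)*(95 + (0 + 1)²) = 4*(95 + (0 + 1)²) = 4*(95 + 1²) = 4*(95 + 1) = 4*96 = 384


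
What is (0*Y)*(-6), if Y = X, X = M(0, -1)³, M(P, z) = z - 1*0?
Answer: 0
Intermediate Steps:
M(P, z) = z (M(P, z) = z + 0 = z)
X = -1 (X = (-1)³ = -1)
Y = -1
(0*Y)*(-6) = (0*(-1))*(-6) = 0*(-6) = 0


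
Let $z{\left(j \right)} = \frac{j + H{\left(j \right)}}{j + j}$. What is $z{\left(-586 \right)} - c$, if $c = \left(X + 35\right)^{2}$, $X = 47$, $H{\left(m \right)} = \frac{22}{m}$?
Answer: $- \frac{2308822995}{343396} \approx -6723.5$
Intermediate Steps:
$c = 6724$ ($c = \left(47 + 35\right)^{2} = 82^{2} = 6724$)
$z{\left(j \right)} = \frac{j + \frac{22}{j}}{2 j}$ ($z{\left(j \right)} = \frac{j + \frac{22}{j}}{j + j} = \frac{j + \frac{22}{j}}{2 j}$)
$z{\left(-586 \right)} - c = \left(\frac{1}{2} + \frac{11}{343396}\right) - 6724 = \frac{171709}{343396} - 6724 = - \frac{2308822995}{343396}$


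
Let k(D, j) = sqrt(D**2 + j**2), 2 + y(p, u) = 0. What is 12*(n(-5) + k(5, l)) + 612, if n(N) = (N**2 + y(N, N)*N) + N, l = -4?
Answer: 972 + 12*sqrt(41) ≈ 1048.8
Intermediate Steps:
y(p, u) = -2 (y(p, u) = -2 + 0 = -2)
n(N) = N**2 - N (n(N) = (N**2 - 2*N) + N = N**2 - N)
12*(n(-5) + k(5, l)) + 612 = 12*(-5*(-1 - 5) + sqrt(5**2 + (-4)**2)) + 612 = 12*(-5*(-6) + sqrt(25 + 16)) + 612 = 12*(30 + sqrt(41)) + 612 = (360 + 12*sqrt(41)) + 612 = 972 + 12*sqrt(41)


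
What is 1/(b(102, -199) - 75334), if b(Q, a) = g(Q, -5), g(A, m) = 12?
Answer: -1/75322 ≈ -1.3276e-5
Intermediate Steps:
b(Q, a) = 12
1/(b(102, -199) - 75334) = 1/(12 - 75334) = 1/(-75322) = -1/75322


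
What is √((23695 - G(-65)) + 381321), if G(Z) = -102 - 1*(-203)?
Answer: √404915 ≈ 636.33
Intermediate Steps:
G(Z) = 101 (G(Z) = -102 + 203 = 101)
√((23695 - G(-65)) + 381321) = √((23695 - 1*101) + 381321) = √((23695 - 101) + 381321) = √(23594 + 381321) = √404915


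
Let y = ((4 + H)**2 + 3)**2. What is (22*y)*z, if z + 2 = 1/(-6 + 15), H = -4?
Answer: -374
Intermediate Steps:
y = 9 (y = ((4 - 4)**2 + 3)**2 = (0**2 + 3)**2 = (0 + 3)**2 = 3**2 = 9)
z = -17/9 (z = -2 + 1/(-6 + 15) = -2 + 1/9 = -17/9 ≈ -1.8889)
(22*y)*z = (22*9)*(-17/9) = 198*(-17/9) = -374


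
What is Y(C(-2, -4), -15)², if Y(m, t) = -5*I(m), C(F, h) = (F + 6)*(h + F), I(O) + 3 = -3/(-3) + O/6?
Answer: 900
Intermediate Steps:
I(O) = -2 + O/6 (I(O) = -3 + (-3/(-3) + O/6) = -3 + (-3*(-⅓) + O*(⅙)) = -3 + (1 + O/6) = -2 + O/6)
C(F, h) = (6 + F)*(F + h)
Y(m, t) = 10 - 5*m/6 (Y(m, t) = -5*(-2 + m/6) = 10 - 5*m/6)
Y(C(-2, -4), -15)² = (10 - 5*((-2)² + 6*(-2) + 6*(-4) - 2*(-4))/6)² = (10 - 5*(4 - 12 - 24 + 8)/6)² = (10 - ⅚*(-24))² = (10 + 20)² = 30² = 900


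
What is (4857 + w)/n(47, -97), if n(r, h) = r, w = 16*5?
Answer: 4937/47 ≈ 105.04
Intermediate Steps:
w = 80
(4857 + w)/n(47, -97) = (4857 + 80)/47 = 4937*(1/47) = 4937/47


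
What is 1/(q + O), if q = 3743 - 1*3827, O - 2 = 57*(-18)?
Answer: -1/1108 ≈ -0.00090253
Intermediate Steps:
O = -1024 (O = 2 + 57*(-18) = 2 - 1026 = -1024)
q = -84 (q = 3743 - 3827 = -84)
1/(q + O) = 1/(-84 - 1024) = 1/(-1108) = -1/1108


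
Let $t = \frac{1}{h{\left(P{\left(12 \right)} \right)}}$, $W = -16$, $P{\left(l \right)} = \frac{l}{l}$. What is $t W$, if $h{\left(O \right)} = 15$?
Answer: $- \frac{16}{15} \approx -1.0667$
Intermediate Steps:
$P{\left(l \right)} = 1$
$t = \frac{1}{15} \approx 0.066667$
$t W = \frac{1}{15} \left(-16\right) = - \frac{16}{15}$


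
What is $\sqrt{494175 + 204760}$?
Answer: $\sqrt{698935} \approx 836.02$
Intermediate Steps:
$\sqrt{494175 + 204760} = \sqrt{698935}$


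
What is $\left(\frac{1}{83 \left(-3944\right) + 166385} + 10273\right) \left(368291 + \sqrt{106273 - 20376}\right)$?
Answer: $\frac{609011149991090}{160967} + \frac{11575297930 \sqrt{1753}}{160967} \approx 3.7865 \cdot 10^{9}$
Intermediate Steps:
$\left(\frac{1}{83 \left(-3944\right) + 166385} + 10273\right) \left(368291 + \sqrt{106273 - 20376}\right) = \left(\frac{1}{-327352 + 166385} + 10273\right) \left(368291 + \sqrt{85897}\right) = \left(\frac{1}{-160967} + 10273\right) \left(368291 + 7 \sqrt{1753}\right) = \left(- \frac{1}{160967} + 10273\right) \left(368291 + 7 \sqrt{1753}\right) = \frac{1653613990 \left(368291 + 7 \sqrt{1753}\right)}{160967} = \frac{609011149991090}{160967} + \frac{11575297930 \sqrt{1753}}{160967}$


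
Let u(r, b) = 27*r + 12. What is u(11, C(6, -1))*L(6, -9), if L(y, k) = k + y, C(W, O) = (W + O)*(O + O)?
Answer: -927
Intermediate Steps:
C(W, O) = 2*O*(O + W) (C(W, O) = (O + W)*(2*O) = 2*O*(O + W))
u(r, b) = 12 + 27*r
u(11, C(6, -1))*L(6, -9) = (12 + 27*11)*(-9 + 6) = (12 + 297)*(-3) = 309*(-3) = -927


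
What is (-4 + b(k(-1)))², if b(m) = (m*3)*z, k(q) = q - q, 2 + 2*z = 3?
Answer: 16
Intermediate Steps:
z = ½ (z = -1 + (½)*3 = -1 + 3/2 = ½ ≈ 0.50000)
k(q) = 0
b(m) = 3*m/2 (b(m) = (m*3)*(½) = (3*m)*(½) = 3*m/2)
(-4 + b(k(-1)))² = (-4 + (3/2)*0)² = (-4 + 0)² = (-4)² = 16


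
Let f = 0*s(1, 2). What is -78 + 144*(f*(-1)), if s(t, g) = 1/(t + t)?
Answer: -78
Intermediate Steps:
s(t, g) = 1/(2*t)
f = 0 (f = 0*((½)/1) = 0*((½)*1) = 0*(½) = 0)
-78 + 144*(f*(-1)) = -78 + 144*(0*(-1)) = -78 + 144*0 = -78 + 0 = -78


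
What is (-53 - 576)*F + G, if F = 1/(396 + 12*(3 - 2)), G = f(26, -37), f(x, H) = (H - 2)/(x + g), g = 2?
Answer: -493/168 ≈ -2.9345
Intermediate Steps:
f(x, H) = (-2 + H)/(2 + x) (f(x, H) = (H - 2)/(x + 2) = (-2 + H)/(2 + x))
G = -39/28 (G = (-2 - 37)/(2 + 26) = -39/28 ≈ -1.3929)
F = 1/408 (F = 1/(396 + 12*1) = 1/(396 + 12) = 1/408 ≈ 0.0024510)
(-53 - 576)*F + G = (-53 - 576)*(1/408) - 39/28 = -629*1/408 - 39/28 = -37/24 - 39/28 = -493/168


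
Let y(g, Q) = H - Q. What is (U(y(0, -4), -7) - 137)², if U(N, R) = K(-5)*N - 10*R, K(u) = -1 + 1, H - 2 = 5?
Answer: 4489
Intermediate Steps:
H = 7 (H = 2 + 5 = 7)
K(u) = 0
y(g, Q) = 7 - Q
U(N, R) = -10*R (U(N, R) = 0*N - 10*R = 0 - 10*R = -10*R)
(U(y(0, -4), -7) - 137)² = (-10*(-7) - 137)² = (70 - 137)² = (-67)² = 4489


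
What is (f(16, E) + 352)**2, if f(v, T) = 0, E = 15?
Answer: 123904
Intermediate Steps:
(f(16, E) + 352)**2 = (0 + 352)**2 = 352**2 = 123904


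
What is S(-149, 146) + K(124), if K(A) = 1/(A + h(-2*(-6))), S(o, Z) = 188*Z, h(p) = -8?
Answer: 3183969/116 ≈ 27448.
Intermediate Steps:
K(A) = 1/(-8 + A) (K(A) = 1/(A - 8) = 1/(-8 + A))
S(-149, 146) + K(124) = 188*146 + 1/(-8 + 124) = 27448 + 1/116 = 3183969/116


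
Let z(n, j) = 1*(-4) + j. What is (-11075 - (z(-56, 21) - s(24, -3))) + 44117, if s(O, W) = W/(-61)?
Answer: 2014528/61 ≈ 33025.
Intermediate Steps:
z(n, j) = -4 + j
s(O, W) = -W/61 (s(O, W) = W*(-1/61) = -W/61)
(-11075 - (z(-56, 21) - s(24, -3))) + 44117 = (-11075 - ((-4 + 21) - (-1)*(-3)/61)) + 44117 = (-11075 - (17 - 1*3/61)) + 44117 = (-11075 - (17 - 3/61)) + 44117 = (-11075 - 1*1034/61) + 44117 = (-11075 - 1034/61) + 44117 = -676609/61 + 44117 = 2014528/61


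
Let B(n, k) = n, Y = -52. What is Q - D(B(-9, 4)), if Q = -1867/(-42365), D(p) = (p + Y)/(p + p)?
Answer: -2550659/762570 ≈ -3.3448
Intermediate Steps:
D(p) = (-52 + p)/(2*p) (D(p) = (p - 52)/(p + p) = (-52 + p)/((2*p)) = (-52 + p)*(1/(2*p)) = (-52 + p)/(2*p))
Q = 1867/42365 (Q = -1867*(-1/42365) = 1867/42365 ≈ 0.044069)
Q - D(B(-9, 4)) = 1867/42365 - (-52 - 9)/(2*(-9)) = 1867/42365 - (-1)*(-61)/(2*9) = 1867/42365 - 1*61/18 = 1867/42365 - 61/18 = -2550659/762570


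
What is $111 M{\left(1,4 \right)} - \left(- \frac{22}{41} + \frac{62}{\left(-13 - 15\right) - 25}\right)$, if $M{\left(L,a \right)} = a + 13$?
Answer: $\frac{4104159}{2173} \approx 1888.7$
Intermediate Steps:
$M{\left(L,a \right)} = 13 + a$
$111 M{\left(1,4 \right)} - \left(- \frac{22}{41} + \frac{62}{\left(-13 - 15\right) - 25}\right) = 111 \left(13 + 4\right) - \left(- \frac{22}{41} + \frac{62}{\left(-13 - 15\right) - 25}\right) = 111 \cdot 17 - \left(- \frac{22}{41} + \frac{62}{-28 - 25}\right) = 1887 - \left(- \frac{22}{41} + \frac{62}{-53}\right) = 1887 + \left(\left(-62\right) \left(- \frac{1}{53}\right) + \frac{22}{41}\right) = 1887 + \left(\frac{62}{53} + \frac{22}{41}\right) = 1887 + \frac{3708}{2173} = \frac{4104159}{2173}$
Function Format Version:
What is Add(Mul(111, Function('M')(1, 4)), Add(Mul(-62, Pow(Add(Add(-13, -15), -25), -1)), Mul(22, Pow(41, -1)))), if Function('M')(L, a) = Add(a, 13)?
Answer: Rational(4104159, 2173) ≈ 1888.7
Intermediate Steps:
Function('M')(L, a) = Add(13, a)
Add(Mul(111, Function('M')(1, 4)), Add(Mul(-62, Pow(Add(Add(-13, -15), -25), -1)), Mul(22, Pow(41, -1)))) = Add(Mul(111, Add(13, 4)), Add(Mul(-62, Pow(Add(Add(-13, -15), -25), -1)), Mul(22, Pow(41, -1)))) = Add(Mul(111, 17), Add(Mul(-62, Pow(Add(-28, -25), -1)), Mul(22, Rational(1, 41)))) = Add(1887, Add(Mul(-62, Pow(-53, -1)), Rational(22, 41))) = Add(1887, Add(Mul(-62, Rational(-1, 53)), Rational(22, 41))) = Add(1887, Add(Rational(62, 53), Rational(22, 41))) = Add(1887, Rational(3708, 2173)) = Rational(4104159, 2173)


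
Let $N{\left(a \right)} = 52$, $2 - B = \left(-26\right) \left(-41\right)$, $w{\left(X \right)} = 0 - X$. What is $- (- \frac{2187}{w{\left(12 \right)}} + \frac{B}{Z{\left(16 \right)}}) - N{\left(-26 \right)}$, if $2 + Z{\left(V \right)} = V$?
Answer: $- \frac{633}{4} \approx -158.25$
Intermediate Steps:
$w{\left(X \right)} = - X$
$B = -1064$ ($B = 2 - \left(-26\right) \left(-41\right) = 2 - 1066 = -1064$)
$Z{\left(V \right)} = -2 + V$
$- (- \frac{2187}{w{\left(12 \right)}} + \frac{B}{Z{\left(16 \right)}}) - N{\left(-26 \right)} = - (- \frac{2187}{\left(-1\right) 12} - \frac{1064}{-2 + 16}) - 52 = - (- \frac{2187}{-12} - \frac{1064}{14}) - 52 = - (\left(-2187\right) \left(- \frac{1}{12}\right) - 76) - 52 = - (\frac{729}{4} - 76) - 52 = \left(-1\right) \frac{425}{4} - 52 = - \frac{425}{4} - 52 = - \frac{633}{4}$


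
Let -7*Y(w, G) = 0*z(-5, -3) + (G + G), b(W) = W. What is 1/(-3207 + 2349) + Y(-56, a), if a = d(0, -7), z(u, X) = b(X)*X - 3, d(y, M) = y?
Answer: -1/858 ≈ -0.0011655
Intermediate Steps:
z(u, X) = -3 + X**2 (z(u, X) = X*X - 3 = X**2 - 3 = -3 + X**2)
a = 0
Y(w, G) = -2*G/7 (Y(w, G) = -(0*(-3 + (-3)**2) + (G + G))/7 = -(0*(-3 + 9) + 2*G)/7 = -(0*6 + 2*G)/7 = -(0 + 2*G)/7 = -2*G/7)
1/(-3207 + 2349) + Y(-56, a) = 1/(-3207 + 2349) - 2/7*0 = 1/(-858) + 0 = -1/858 + 0 = -1/858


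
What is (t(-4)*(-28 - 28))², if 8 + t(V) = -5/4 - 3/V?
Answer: 226576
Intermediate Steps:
t(V) = -37/4 - 3/V (t(V) = -8 + (-5/4 - 3/V) = -37/4 - 3/V)
(t(-4)*(-28 - 28))² = ((-37/4 - 3/(-4))*(-28 - 28))² = ((-37/4 - 3*(-¼))*(-56))² = ((-37/4 + ¾)*(-56))² = (-17/2*(-56))² = 476² = 226576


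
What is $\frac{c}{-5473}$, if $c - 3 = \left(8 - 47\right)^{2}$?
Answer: $- \frac{1524}{5473} \approx -0.27846$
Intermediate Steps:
$c = 1524$ ($c = 3 + \left(8 - 47\right)^{2} = 3 + \left(-39\right)^{2} = 3 + 1521 = 1524$)
$\frac{c}{-5473} = \frac{1524}{-5473} = 1524 \left(- \frac{1}{5473}\right) = - \frac{1524}{5473}$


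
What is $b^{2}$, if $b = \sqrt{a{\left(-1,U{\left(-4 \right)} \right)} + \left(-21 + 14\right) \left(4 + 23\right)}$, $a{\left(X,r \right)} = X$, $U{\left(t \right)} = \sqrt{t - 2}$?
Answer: $-190$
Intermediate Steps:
$U{\left(t \right)} = \sqrt{-2 + t}$
$b = i \sqrt{190}$ ($b = \sqrt{-1 + \left(-21 + 14\right) \left(4 + 23\right)} = \sqrt{-1 - 189} = \sqrt{-190} = i \sqrt{190} \approx 13.784 i$)
$b^{2} = \left(i \sqrt{190}\right)^{2} = -190$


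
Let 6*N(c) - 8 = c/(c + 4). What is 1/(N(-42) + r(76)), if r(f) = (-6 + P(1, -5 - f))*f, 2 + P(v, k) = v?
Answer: -114/60475 ≈ -0.0018851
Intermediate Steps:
N(c) = 4/3 + c/(6*(4 + c)) (N(c) = 4/3 + (c/(c + 4))/6 = 4/3 + (c/(4 + c))/6 = 4/3 + c/(6*(4 + c)))
P(v, k) = -2 + v
r(f) = -7*f (r(f) = (-6 + (-2 + 1))*f = (-6 - 1)*f = -7*f)
1/(N(-42) + r(76)) = 1/((32 + 9*(-42))/(6*(4 - 42)) - 7*76) = 1/((1/6)*(32 - 378)/(-38) - 532) = 1/((1/6)*(-1/38)*(-346) - 532) = 1/(173/114 - 532) = 1/(-60475/114) = -114/60475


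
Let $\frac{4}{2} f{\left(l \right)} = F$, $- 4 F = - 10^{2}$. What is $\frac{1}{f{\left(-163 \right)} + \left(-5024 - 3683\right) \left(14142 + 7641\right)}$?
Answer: $- \frac{2}{379329137} \approx -5.2725 \cdot 10^{-9}$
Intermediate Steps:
$F = 25$ ($F = - \frac{\left(-1\right) 10^{2}}{4} = - \frac{\left(-1\right) 100}{4} = \left(- \frac{1}{4}\right) \left(-100\right) = 25$)
$f{\left(l \right)} = \frac{25}{2}$ ($f{\left(l \right)} = \frac{1}{2} \cdot 25 = \frac{25}{2}$)
$\frac{1}{f{\left(-163 \right)} + \left(-5024 - 3683\right) \left(14142 + 7641\right)} = \frac{1}{\frac{25}{2} + \left(-5024 - 3683\right) \left(14142 + 7641\right)} = \frac{1}{\frac{25}{2} - 189664581} = \frac{1}{- \frac{379329137}{2}} = - \frac{2}{379329137}$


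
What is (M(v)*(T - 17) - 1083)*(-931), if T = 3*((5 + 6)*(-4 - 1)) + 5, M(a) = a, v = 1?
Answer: 1173060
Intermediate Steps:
T = -160 (T = 3*(11*(-5)) + 5 = 3*(-55) + 5 = -165 + 5 = -160)
(M(v)*(T - 17) - 1083)*(-931) = (1*(-160 - 17) - 1083)*(-931) = (1*(-177) - 1083)*(-931) = (-177 - 1083)*(-931) = -1260*(-931) = 1173060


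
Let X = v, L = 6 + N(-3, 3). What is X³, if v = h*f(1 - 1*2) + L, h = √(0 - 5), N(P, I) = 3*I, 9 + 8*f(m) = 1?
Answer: (15 - I*√5)³ ≈ 3150.0 - 1498.2*I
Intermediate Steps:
f(m) = -1 (f(m) = -9/8 + (⅛)*1 = -9/8 + ⅛ = -1)
L = 15 (L = 6 + 3*3 = 6 + 9 = 15)
h = I*√5 (h = √(-5) = I*√5 ≈ 2.2361*I)
v = 15 - I*√5 (v = (I*√5)*(-1) + 15 = -I*√5 + 15 = 15 - I*√5 ≈ 15.0 - 2.2361*I)
X = 15 - I*√5 ≈ 15.0 - 2.2361*I
X³ = (15 - I*√5)³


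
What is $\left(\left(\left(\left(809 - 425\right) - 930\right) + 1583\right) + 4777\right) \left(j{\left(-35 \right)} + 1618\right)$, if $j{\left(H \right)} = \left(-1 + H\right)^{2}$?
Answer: $16941996$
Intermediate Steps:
$\left(\left(\left(\left(809 - 425\right) - 930\right) + 1583\right) + 4777\right) \left(j{\left(-35 \right)} + 1618\right) = \left(\left(\left(\left(809 - 425\right) - 930\right) + 1583\right) + 4777\right) \left(\left(-1 - 35\right)^{2} + 1618\right) = \left(\left(\left(384 - 930\right) + 1583\right) + 4777\right) \left(\left(-36\right)^{2} + 1618\right) = \left(\left(-546 + 1583\right) + 4777\right) \left(1296 + 1618\right) = \left(1037 + 4777\right) 2914 = 5814 \cdot 2914 = 16941996$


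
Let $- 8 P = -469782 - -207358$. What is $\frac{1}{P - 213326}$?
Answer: $- \frac{1}{180523} \approx -5.5395 \cdot 10^{-6}$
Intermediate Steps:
$P = 32803$ ($P = - \frac{-469782 - -207358}{8} = - \frac{-469782 + 207358}{8} = \left(- \frac{1}{8}\right) \left(-262424\right) = 32803$)
$\frac{1}{P - 213326} = \frac{1}{32803 - 213326} = \frac{1}{-180523} = - \frac{1}{180523}$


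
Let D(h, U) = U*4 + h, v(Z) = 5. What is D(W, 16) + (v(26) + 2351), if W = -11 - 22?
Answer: 2387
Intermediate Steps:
W = -33
D(h, U) = h + 4*U (D(h, U) = 4*U + h = h + 4*U)
D(W, 16) + (v(26) + 2351) = (-33 + 4*16) + (5 + 2351) = (-33 + 64) + 2356 = 31 + 2356 = 2387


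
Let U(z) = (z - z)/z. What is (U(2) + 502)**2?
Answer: 252004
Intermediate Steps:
U(z) = 0 (U(z) = 0/z = 0)
(U(2) + 502)**2 = (0 + 502)**2 = 502**2 = 252004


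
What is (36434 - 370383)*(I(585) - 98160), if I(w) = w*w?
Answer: -81505262685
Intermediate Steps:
I(w) = w²
(36434 - 370383)*(I(585) - 98160) = (36434 - 370383)*(585² - 98160) = -333949*(342225 - 98160) = -333949*244065 = -81505262685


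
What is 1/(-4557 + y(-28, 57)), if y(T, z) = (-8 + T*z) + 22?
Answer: -1/6139 ≈ -0.00016289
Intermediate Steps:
y(T, z) = 14 + T*z
1/(-4557 + y(-28, 57)) = 1/(-4557 + (14 - 28*57)) = 1/(-4557 + (14 - 1596)) = 1/(-4557 - 1582) = 1/(-6139) = -1/6139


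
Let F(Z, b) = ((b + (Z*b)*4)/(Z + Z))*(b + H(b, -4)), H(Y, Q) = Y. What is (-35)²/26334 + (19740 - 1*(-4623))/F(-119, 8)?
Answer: 287160503/3009600 ≈ 95.415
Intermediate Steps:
F(Z, b) = b*(b + 4*Z*b)/Z (F(Z, b) = ((b + (Z*b)*4)/(Z + Z))*(b + b) = ((b + 4*Z*b)/((2*Z)))*(2*b) = ((b + 4*Z*b)*(1/(2*Z)))*(2*b) = ((b + 4*Z*b)/(2*Z))*(2*b) = b*(b + 4*Z*b)/Z)
(-35)²/26334 + (19740 - 1*(-4623))/F(-119, 8) = (-35)²/26334 + (19740 - 1*(-4623))/((8²*(1 + 4*(-119))/(-119))) = 1225*(1/26334) + (19740 + 4623)/((-1/119*64*(1 - 476))) = 175/3762 + 24363/((-1/119*64*(-475))) = 175/3762 + 24363/(30400/119) = 175/3762 + 24363*(119/30400) = 175/3762 + 2899197/30400 = 287160503/3009600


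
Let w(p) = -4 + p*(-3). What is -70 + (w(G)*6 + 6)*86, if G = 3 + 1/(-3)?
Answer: -5746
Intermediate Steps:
G = 8/3 (G = 3 - ⅓ = 8/3 ≈ 2.6667)
w(p) = -4 - 3*p
-70 + (w(G)*6 + 6)*86 = -70 + ((-4 - 3*8/3)*6 + 6)*86 = -70 + ((-4 - 8)*6 + 6)*86 = -70 + (-12*6 + 6)*86 = -70 + (-72 + 6)*86 = -70 - 66*86 = -70 - 5676 = -5746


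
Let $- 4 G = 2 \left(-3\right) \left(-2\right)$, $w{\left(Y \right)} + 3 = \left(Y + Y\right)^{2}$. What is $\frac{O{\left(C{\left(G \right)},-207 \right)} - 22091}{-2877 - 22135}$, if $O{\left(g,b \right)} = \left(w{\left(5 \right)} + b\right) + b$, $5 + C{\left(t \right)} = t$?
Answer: $\frac{5602}{6253} \approx 0.89589$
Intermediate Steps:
$w{\left(Y \right)} = -3 + 4 Y^{2}$ ($w{\left(Y \right)} = -3 + \left(Y + Y\right)^{2} = -3 + \left(2 Y\right)^{2} = -3 + 4 Y^{2}$)
$G = -3$ ($G = - \frac{2 \left(-3\right) \left(-2\right)}{4} = - \frac{\left(-6\right) \left(-2\right)}{4} = \left(- \frac{1}{4}\right) 12 = -3$)
$C{\left(t \right)} = -5 + t$
$O{\left(g,b \right)} = 97 + 2 b$ ($O{\left(g,b \right)} = \left(\left(-3 + 4 \cdot 5^{2}\right) + b\right) + b = \left(\left(-3 + 4 \cdot 25\right) + b\right) + b = \left(\left(-3 + 100\right) + b\right) + b = \left(97 + b\right) + b = 97 + 2 b$)
$\frac{O{\left(C{\left(G \right)},-207 \right)} - 22091}{-2877 - 22135} = \frac{\left(97 + 2 \left(-207\right)\right) - 22091}{-2877 - 22135} = \frac{\left(97 - 414\right) - 22091}{-25012} = \left(-317 - 22091\right) \left(- \frac{1}{25012}\right) = \left(-22408\right) \left(- \frac{1}{25012}\right) = \frac{5602}{6253}$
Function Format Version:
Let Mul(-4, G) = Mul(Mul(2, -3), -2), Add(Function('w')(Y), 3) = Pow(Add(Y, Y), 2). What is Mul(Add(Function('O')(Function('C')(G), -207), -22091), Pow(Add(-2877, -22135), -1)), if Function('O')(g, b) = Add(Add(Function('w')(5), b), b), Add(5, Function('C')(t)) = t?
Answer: Rational(5602, 6253) ≈ 0.89589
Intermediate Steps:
Function('w')(Y) = Add(-3, Mul(4, Pow(Y, 2))) (Function('w')(Y) = Add(-3, Pow(Add(Y, Y), 2)) = Add(-3, Pow(Mul(2, Y), 2)) = Add(-3, Mul(4, Pow(Y, 2))))
G = -3 (G = Mul(Rational(-1, 4), Mul(Mul(2, -3), -2)) = Mul(Rational(-1, 4), Mul(-6, -2)) = Mul(Rational(-1, 4), 12) = -3)
Function('C')(t) = Add(-5, t)
Function('O')(g, b) = Add(97, Mul(2, b)) (Function('O')(g, b) = Add(Add(Add(-3, Mul(4, Pow(5, 2))), b), b) = Add(Add(Add(-3, Mul(4, 25)), b), b) = Add(Add(Add(-3, 100), b), b) = Add(Add(97, b), b) = Add(97, Mul(2, b)))
Mul(Add(Function('O')(Function('C')(G), -207), -22091), Pow(Add(-2877, -22135), -1)) = Mul(Add(Add(97, Mul(2, -207)), -22091), Pow(Add(-2877, -22135), -1)) = Mul(Add(Add(97, -414), -22091), Pow(-25012, -1)) = Mul(Add(-317, -22091), Rational(-1, 25012)) = Mul(-22408, Rational(-1, 25012)) = Rational(5602, 6253)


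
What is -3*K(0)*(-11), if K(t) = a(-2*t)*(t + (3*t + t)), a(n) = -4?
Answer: 0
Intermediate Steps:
K(t) = -20*t (K(t) = -4*(t + (3*t + t)) = -4*(t + 4*t) = -20*t)
-3*K(0)*(-11) = -(-60)*0*(-11) = -3*0*(-11) = 0*(-11) = 0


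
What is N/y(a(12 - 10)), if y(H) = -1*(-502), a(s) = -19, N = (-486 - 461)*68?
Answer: -32198/251 ≈ -128.28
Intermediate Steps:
N = -64396 (N = -947*68 = -64396)
y(H) = 502
N/y(a(12 - 10)) = -64396/502 = -64396*1/502 = -32198/251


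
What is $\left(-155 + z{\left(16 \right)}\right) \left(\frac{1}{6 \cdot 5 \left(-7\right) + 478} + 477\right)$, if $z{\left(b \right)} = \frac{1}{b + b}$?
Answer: $- \frac{633943683}{8576} \approx -73921.0$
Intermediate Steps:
$z{\left(b \right)} = \frac{1}{2 b}$
$\left(-155 + z{\left(16 \right)}\right) \left(\frac{1}{6 \cdot 5 \left(-7\right) + 478} + 477\right) = \left(-155 + \frac{1}{2 \cdot 16}\right) \left(\frac{1}{6 \cdot 5 \left(-7\right) + 478} + 477\right) = \left(-155 + \frac{1}{2} \cdot \frac{1}{16}\right) \left(\frac{1}{30 \left(-7\right) + 478} + 477\right) = \left(-155 + \frac{1}{32}\right) \left(\frac{1}{-210 + 478} + 477\right) = - \frac{4959 \left(\frac{1}{268} + 477\right)}{32} = \left(- \frac{4959}{32}\right) \frac{127837}{268} = - \frac{633943683}{8576}$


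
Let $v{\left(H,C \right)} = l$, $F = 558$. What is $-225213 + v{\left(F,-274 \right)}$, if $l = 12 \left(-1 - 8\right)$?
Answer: $-225321$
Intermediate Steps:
$l = -108$ ($l = 12 \left(-9\right) = -108$)
$v{\left(H,C \right)} = -108$
$-225213 + v{\left(F,-274 \right)} = -225213 - 108 = -225321$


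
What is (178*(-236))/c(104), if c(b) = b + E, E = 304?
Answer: -5251/51 ≈ -102.96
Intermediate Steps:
c(b) = 304 + b (c(b) = b + 304 = 304 + b)
(178*(-236))/c(104) = (178*(-236))/(304 + 104) = -42008/408 = -42008*1/408 = -5251/51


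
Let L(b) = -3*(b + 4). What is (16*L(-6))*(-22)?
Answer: -2112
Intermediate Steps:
L(b) = -12 - 3*b (L(b) = -3*(4 + b) = -12 - 3*b)
(16*L(-6))*(-22) = (16*(-12 - 3*(-6)))*(-22) = (16*(-12 + 18))*(-22) = (16*6)*(-22) = 96*(-22) = -2112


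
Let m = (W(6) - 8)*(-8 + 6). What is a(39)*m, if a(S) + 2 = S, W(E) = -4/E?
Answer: 1924/3 ≈ 641.33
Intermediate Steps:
a(S) = -2 + S
m = 52/3 (m = (-4/6 - 8)*(-8 + 6) = (-4*⅙ - 8)*(-2) = (-⅔ - 8)*(-2) = -26/3*(-2) = 52/3 ≈ 17.333)
a(39)*m = (-2 + 39)*(52/3) = 37*(52/3) = 1924/3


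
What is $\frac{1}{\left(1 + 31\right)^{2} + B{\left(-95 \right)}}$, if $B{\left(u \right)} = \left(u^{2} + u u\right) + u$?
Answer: $\frac{1}{18979} \approx 5.269 \cdot 10^{-5}$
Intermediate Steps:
$B{\left(u \right)} = u + 2 u^{2}$ ($B{\left(u \right)} = \left(u^{2} + u^{2}\right) + u = 2 u^{2} + u = u + 2 u^{2}$)
$\frac{1}{\left(1 + 31\right)^{2} + B{\left(-95 \right)}} = \frac{1}{\left(1 + 31\right)^{2} - 95 \left(1 + 2 \left(-95\right)\right)} = \frac{1}{32^{2} - 95 \left(1 - 190\right)} = \frac{1}{1024 - -17955} = \frac{1}{1024 + 17955} = \frac{1}{18979}$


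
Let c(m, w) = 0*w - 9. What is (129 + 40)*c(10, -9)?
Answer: -1521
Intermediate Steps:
c(m, w) = -9 (c(m, w) = 0 - 9 = -9)
(129 + 40)*c(10, -9) = (129 + 40)*(-9) = 169*(-9) = -1521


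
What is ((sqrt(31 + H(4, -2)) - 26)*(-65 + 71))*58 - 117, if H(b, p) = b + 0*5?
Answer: -9165 + 348*sqrt(35) ≈ -7106.2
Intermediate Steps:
H(b, p) = b (H(b, p) = b + 0 = b)
((sqrt(31 + H(4, -2)) - 26)*(-65 + 71))*58 - 117 = ((sqrt(31 + 4) - 26)*(-65 + 71))*58 - 117 = ((sqrt(35) - 26)*6)*58 - 117 = ((-26 + sqrt(35))*6)*58 - 117 = (-156 + 6*sqrt(35))*58 - 117 = (-9048 + 348*sqrt(35)) - 117 = -9165 + 348*sqrt(35)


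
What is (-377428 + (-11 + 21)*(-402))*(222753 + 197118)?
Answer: -160158953208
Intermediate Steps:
(-377428 + (-11 + 21)*(-402))*(222753 + 197118) = (-377428 + 10*(-402))*419871 = (-377428 - 4020)*419871 = -381448*419871 = -160158953208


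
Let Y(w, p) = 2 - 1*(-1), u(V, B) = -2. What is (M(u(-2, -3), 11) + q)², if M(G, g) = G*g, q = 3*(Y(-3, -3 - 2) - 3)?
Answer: 484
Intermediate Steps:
Y(w, p) = 3 (Y(w, p) = 2 + 1 = 3)
q = 0 (q = 3*(3 - 3) = 3*0 = 0)
(M(u(-2, -3), 11) + q)² = (-2*11 + 0)² = (-22 + 0)² = (-22)² = 484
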